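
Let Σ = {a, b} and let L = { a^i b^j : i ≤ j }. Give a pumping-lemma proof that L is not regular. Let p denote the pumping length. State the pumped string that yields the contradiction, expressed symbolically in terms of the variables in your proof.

a^{p+k} b^p

Suppose for contradiction that L is regular, and let p be the pumping length.
Choose w = a^p b^p ∈ L, with |w| = 2p ≥ p.
Write w = xyz as guaranteed by the lemma, with |xy| ≤ p and |y| > 0.
The first p characters of w are a's, so xy (and hence y) consists only of a's. Write y = a^k, 1 ≤ k ≤ p.
Consider xy^2z = a^{p+k} b^p. Since k ≥ 1, the a-count p+k exceeds the b-count p, so i ≤ j fails; thus xy^2z ∉ L.
This is a contradiction; hence L is not regular.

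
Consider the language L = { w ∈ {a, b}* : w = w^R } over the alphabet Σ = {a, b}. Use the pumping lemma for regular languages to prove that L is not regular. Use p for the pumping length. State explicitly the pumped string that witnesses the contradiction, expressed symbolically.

a^{p+k} b a^p

Assume L is regular; let p be its pumping constant.
Take w = a^p b a^p, a palindrome of length 2p+1 ≥ p.
By the pumping lemma, w = xyz with |xy| ≤ p and |y| > 0.
Since the first p symbols of w are all a's and |xy| ≤ p, y lies entirely in the leading a-block: y = a^k for some k with 1 ≤ k ≤ p.
Pump with i = 2: xy^2z = a^{p+k} b a^p. Its reverse is a^p b a^{p+k}, which differs from xy^2z since k ≥ 1. So xy^2z is not a palindrome and xy^2z ∉ L.
Contradiction. Therefore L is not regular.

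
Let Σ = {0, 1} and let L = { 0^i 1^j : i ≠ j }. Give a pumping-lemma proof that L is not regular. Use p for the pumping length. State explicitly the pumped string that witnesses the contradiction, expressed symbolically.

0^{p+p!} 1^{p+p!}

Assume L is regular; let p be its pumping constant.
Choose w = 0^p 1^{p+p!}. Since p ≠ p+p!, w ∈ L; and |w| ≥ p.
The pumping lemma gives a decomposition w = xyz where |xy| ≤ p and |y| > 0.
Because |xy| ≤ p and w begins with p copies of 0, we have y = 0^k with 1 ≤ k ≤ p.
Since 1 ≤ k ≤ p, k divides p!; set t = 1 + p!/k. Then xy^t z has p + (p!/k)·k = p + p! copies of 0. Now the 0-count equals the 1-count, so i ≠ j fails. So xy^t z = 0^{p+p!} 1^{p+p!} ∉ L.
Contradiction. Therefore L is not regular.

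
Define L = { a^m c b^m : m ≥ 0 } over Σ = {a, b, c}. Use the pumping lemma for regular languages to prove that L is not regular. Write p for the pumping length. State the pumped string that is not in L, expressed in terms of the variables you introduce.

Assume L is regular; let p be its pumping constant.
Take w = a^p c b^p ∈ L with |w| = 2p+1 ≥ p.
The pumping lemma gives a decomposition w = xyz where |xy| ≤ p and |y| ≥ 1.
Because |xy| ≤ p and w begins with p copies of a, we have y = a^k with 1 ≤ k ≤ p.
Pump with i = 2: xy^2z = a^{p+k} c b^p, which would require p+k = p. But k ≥ 1, so xy^2z ∉ L.
This is a contradiction; hence L is not regular.

a^{p+k} c b^p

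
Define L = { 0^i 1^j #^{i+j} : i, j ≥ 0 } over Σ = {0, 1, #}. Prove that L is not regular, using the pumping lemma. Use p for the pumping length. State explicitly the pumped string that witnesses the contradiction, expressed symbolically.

0^{p+k} 1^p #^{2p}

Assume L is regular; let p be its pumping constant.
Take w = 0^p 1^p #^{2p} ∈ L (with i=j=p, i+j=2p), |w| = 4p ≥ p.
By the pumping lemma, w = xyz with |xy| ≤ p and y is nonempty.
Because |xy| ≤ p and w begins with p copies of 0, we have y = 0^k with 1 ≤ k ≤ p.
Consider xy^2z = 0^{p+k} 1^p #^{2p}. Now the 0- and 1-counts sum to 2p+k, but the #-count is 2p ≠ 2p+k. So xy^2z ∉ L.
Contradiction. Therefore L is not regular.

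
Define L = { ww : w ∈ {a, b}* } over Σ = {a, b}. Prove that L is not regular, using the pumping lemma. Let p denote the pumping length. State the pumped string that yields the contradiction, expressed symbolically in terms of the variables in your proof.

a^{p+k} b^p a^p b^p

Assume L is regular. Let p be the pumping length given by the pumping lemma.
Take w = a^p b^p a^p b^p = uu where u = a^pb^p; then w ∈ L and |w| = 4p ≥ p.
Write w = xyz as guaranteed by the lemma, with |xy| ≤ p and y is nonempty.
Because |xy| ≤ p and w begins with p copies of a, we have y = a^k with 1 ≤ k ≤ p.
Pump with i = 2: xy^2z = a^{p+k} b^p a^p b^p, of length 4p+k. Suppose this equals vv. The string starts with a and ends with b, so v does too; thus the boundary between the two copies of v is a b→a transition. There is exactly one such transition, at position 2p+k, so |v| = 2p+k and |vv| = 4p+2k ≠ 4p+k since k ≥ 1. So xy^2z ∉ L.
Contradiction. Therefore L is not regular.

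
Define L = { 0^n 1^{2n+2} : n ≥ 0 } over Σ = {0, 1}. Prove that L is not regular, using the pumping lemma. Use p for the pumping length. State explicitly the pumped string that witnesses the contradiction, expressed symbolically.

0^{p+k} 1^{2p+2}

Assume L is regular. Let p be the pumping length given by the pumping lemma.
Choose w = 0^p 1^{2p+2}, which is in L with |w| = 3p+2 ≥ p.
The pumping lemma gives a decomposition w = xyz where |xy| ≤ p and |y| ≥ 1.
Since the first p symbols of w are all 0's and |xy| ≤ p, y lies entirely in the leading 0-block: y = 0^k for some k with 1 ≤ k ≤ p.
Pump with i = 2: xy^2z = 0^{p+k} 1^{2p+2}. For this to lie in L we would need 2p+2 = 2(p+k)+2, which forces k = 0. But k ≥ 1, so xy^2z ∉ L.
This contradicts the pumping lemma, so L is not regular.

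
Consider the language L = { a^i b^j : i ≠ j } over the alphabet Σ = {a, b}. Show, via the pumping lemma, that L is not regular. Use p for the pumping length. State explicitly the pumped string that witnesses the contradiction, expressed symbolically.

a^{p+p!} b^{p+p!}

Assume L is regular; let p be its pumping constant.
Choose w = a^p b^{p+p!}. Since p ≠ p+p!, w ∈ L; and |w| ≥ p.
By the pumping lemma, w = xyz with |xy| ≤ p and |y| > 0.
The first p characters of w are a's, so xy (and hence y) consists only of a's. Write y = a^k, 1 ≤ k ≤ p.
Since 1 ≤ k ≤ p, k divides p!; set t = 1 + p!/k. Then xy^t z has p + (p!/k)·k = p + p! copies of a. Now the a-count equals the b-count, so i ≠ j fails. So xy^t z = a^{p+p!} b^{p+p!} ∉ L.
This is a contradiction; hence L is not regular.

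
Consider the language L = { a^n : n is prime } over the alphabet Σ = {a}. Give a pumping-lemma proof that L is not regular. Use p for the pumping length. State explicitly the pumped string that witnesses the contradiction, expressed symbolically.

Suppose for contradiction that L is regular, and let p be the pumping length.
Let q be a prime with q ≥ p+2 (infinitely many primes exist), and take w = a^q ∈ L with |w| = q ≥ p.
Write w = xyz as guaranteed by the lemma, with |xy| ≤ p and y is nonempty.
Then y = a^k for some k with 1 ≤ k ≤ p.
Since 1 ≤ k ≤ p, |xz| = q-k. Pump with i = q+1: |xy^{q+1}z| = (q-k)+(q+1)k = q+qk = q(1+k), which is composite (both factors ≥ 2). So xy^{q+1}z = a^{q(1+k)} ∉ L.
Contradiction. Therefore L is not regular.

a^{q(1+k)}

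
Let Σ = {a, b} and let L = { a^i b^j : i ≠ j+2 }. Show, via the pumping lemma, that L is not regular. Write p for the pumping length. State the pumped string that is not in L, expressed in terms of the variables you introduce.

Assume L is regular. Let p be the pumping length given by the pumping lemma.
Choose w = a^p b^{p+p!-2}. Since p ≠ (p+p!-2)+2 = p+p!, w ∈ L; and |w| ≥ p.
By the pumping lemma, w = xyz with |xy| ≤ p and |y| > 0.
Because |xy| ≤ p and w begins with p copies of a, we have y = a^k with 1 ≤ k ≤ p.
Since 1 ≤ k ≤ p, k divides p!; set t = 1 + p!/k. Then xy^t z has p + (p!/k)·k = p + p! copies of a. Now the a-count is p+p! and (b-count)+2 = (p+p!-2)+2 = p+p!, so i ≠ j+2 fails. So xy^t z = a^{p+p!} b^{p+p!-2} ∉ L.
This contradicts the pumping lemma, so L is not regular.

a^{p+p!} b^{p+p!-2}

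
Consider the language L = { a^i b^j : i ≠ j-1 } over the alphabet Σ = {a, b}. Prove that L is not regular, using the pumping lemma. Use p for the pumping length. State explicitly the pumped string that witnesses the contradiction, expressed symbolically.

Assume L is regular; let p be its pumping constant.
Choose w = a^p b^{p+p!+1}. Since p ≠ (p+p!+1)-1 = p+p!, w ∈ L; and |w| ≥ p.
By the pumping lemma, w = xyz with |xy| ≤ p and |y| > 0.
The first p characters of w are a's, so xy (and hence y) consists only of a's. Write y = a^k, 1 ≤ k ≤ p.
Since 1 ≤ k ≤ p, k divides p!; set t = 1 + p!/k. Then xy^t z has p + (p!/k)·k = p + p! copies of a. Now the a-count is p+p! and (b-count)-1 = (p+p!+1)-1 = p+p!, so i ≠ j-1 fails. So xy^t z = a^{p+p!} b^{p+p!+1} ∉ L.
This contradicts the pumping lemma, so L is not regular.

a^{p+p!} b^{p+p!+1}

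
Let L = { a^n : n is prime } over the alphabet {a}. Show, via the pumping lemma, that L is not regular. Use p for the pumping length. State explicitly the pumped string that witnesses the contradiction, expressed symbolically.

Toward a contradiction, assume L is regular with pumping length p.
Let q be a prime with q ≥ p+2 (infinitely many primes exist), and take w = a^q ∈ L with |w| = q ≥ p.
By the pumping lemma, w = xyz with |xy| ≤ p and |y| ≥ 1.
Then y = a^k for some k with 1 ≤ k ≤ p.
Since 1 ≤ k ≤ p, |xz| = q-k. Pump with i = q+1: |xy^{q+1}z| = (q-k)+(q+1)k = q+qk = q(1+k), which is composite (both factors ≥ 2). So xy^{q+1}z = a^{q(1+k)} ∉ L.
Contradiction. Therefore L is not regular.

a^{q(1+k)}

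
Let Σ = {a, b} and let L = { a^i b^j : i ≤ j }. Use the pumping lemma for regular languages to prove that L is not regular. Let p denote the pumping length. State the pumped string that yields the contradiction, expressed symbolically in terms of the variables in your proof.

a^{p+k} b^p

Suppose for contradiction that L is regular, and let p be the pumping length.
Choose w = a^p b^p ∈ L, with |w| = 2p ≥ p.
The pumping lemma gives a decomposition w = xyz where |xy| ≤ p and |y| ≥ 1.
Because |xy| ≤ p and w begins with p copies of a, we have y = a^k with 1 ≤ k ≤ p.
Consider xy^2z = a^{p+k} b^p. Since k ≥ 1, the a-count p+k exceeds the b-count p, so i ≤ j fails; thus xy^2z ∉ L.
Contradiction. Therefore L is not regular.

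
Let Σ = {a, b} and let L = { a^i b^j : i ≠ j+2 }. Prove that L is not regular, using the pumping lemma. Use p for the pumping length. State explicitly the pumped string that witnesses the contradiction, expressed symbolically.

Toward a contradiction, assume L is regular with pumping length p.
Choose w = a^p b^{p+p!-2}. Since p ≠ (p+p!-2)+2 = p+p!, w ∈ L; and |w| ≥ p.
The pumping lemma gives a decomposition w = xyz where |xy| ≤ p and y is nonempty.
Because |xy| ≤ p and w begins with p copies of a, we have y = a^k with 1 ≤ k ≤ p.
Since 1 ≤ k ≤ p, k divides p!; set t = 1 + p!/k. Then xy^t z has p + (p!/k)·k = p + p! copies of a. Now the a-count is p+p! and (b-count)+2 = (p+p!-2)+2 = p+p!, so i ≠ j+2 fails. So xy^t z = a^{p+p!} b^{p+p!-2} ∉ L.
This is a contradiction; hence L is not regular.

a^{p+p!} b^{p+p!-2}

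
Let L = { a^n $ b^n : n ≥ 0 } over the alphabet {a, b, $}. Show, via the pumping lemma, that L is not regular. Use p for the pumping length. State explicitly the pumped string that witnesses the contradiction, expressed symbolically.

a^{p+k} $ b^p

Suppose for contradiction that L is regular, and let p be the pumping length.
Take w = a^p $ b^p ∈ L with |w| = 2p+1 ≥ p.
The pumping lemma gives a decomposition w = xyz where |xy| ≤ p and y is nonempty.
Because |xy| ≤ p and w begins with p copies of a, we have y = a^k with 1 ≤ k ≤ p.
Pump with i = 2: xy^2z = a^{p+k} $ b^p, which would require p+k = p. But k ≥ 1, so xy^2z ∉ L.
This is a contradiction; hence L is not regular.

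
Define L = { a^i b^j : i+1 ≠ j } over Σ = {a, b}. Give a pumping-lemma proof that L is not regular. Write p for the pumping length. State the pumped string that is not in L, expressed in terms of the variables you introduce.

Suppose for contradiction that L is regular, and let p be the pumping length.
Choose w = a^p b^{p+p!+1}. Since p ≠ (p+p!+1)-1 = p+p!, w ∈ L; and |w| ≥ p.
Write w = xyz as guaranteed by the lemma, with |xy| ≤ p and |y| ≥ 1.
Because |xy| ≤ p and w begins with p copies of a, we have y = a^k with 1 ≤ k ≤ p.
Since 1 ≤ k ≤ p, k divides p!; set t = 1 + p!/k. Then xy^t z has p + (p!/k)·k = p + p! copies of a. Now the a-count is p+p! and (b-count)-1 = (p+p!+1)-1 = p+p!, so i+1 ≠ j fails. So xy^t z = a^{p+p!} b^{p+p!+1} ∉ L.
Contradiction. Therefore L is not regular.

a^{p+p!} b^{p+p!+1}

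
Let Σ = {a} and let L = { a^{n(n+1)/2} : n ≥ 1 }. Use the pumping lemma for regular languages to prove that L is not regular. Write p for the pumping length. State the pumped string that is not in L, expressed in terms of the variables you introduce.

Assume L is regular. Let p be the pumping length given by the pumping lemma.
Take w = a^{p(p+1)/2} ∈ L with |w| = p(p+1)/2 ≥ p.
By the pumping lemma, w = xyz with |xy| ≤ p and y is nonempty.
Then y = a^k for some k with 1 ≤ k ≤ p.
Pump with i = 2: xy^2z = a^{p(p+1)/2+k}. Since 1 ≤ k ≤ p, p(p+1)/2 < p(p+1)/2+k ≤ p(p+1)/2+p < (p+1)(p+2)/2, so p(p+1)/2+k is strictly between consecutive triangular numbers. So xy^2z ∉ L.
This is a contradiction; hence L is not regular.

a^{p(p+1)/2+k}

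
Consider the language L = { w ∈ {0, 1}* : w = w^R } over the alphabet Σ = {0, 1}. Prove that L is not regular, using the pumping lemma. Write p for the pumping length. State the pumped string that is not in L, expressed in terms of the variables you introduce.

Suppose for contradiction that L is regular, and let p be the pumping length.
Take w = 0^p 1 0^p, a palindrome of length 2p+1 ≥ p.
Write w = xyz as guaranteed by the lemma, with |xy| ≤ p and |y| > 0.
Since the first p symbols of w are all 0's and |xy| ≤ p, y lies entirely in the leading 0-block: y = 0^k for some k with 1 ≤ k ≤ p.
Pump with i = 2: xy^2z = 0^{p+k} 1 0^p. Its reverse is 0^p 1 0^{p+k}, which differs from xy^2z since k ≥ 1. So xy^2z is not a palindrome and xy^2z ∉ L.
Contradiction. Therefore L is not regular.

0^{p+k} 1 0^p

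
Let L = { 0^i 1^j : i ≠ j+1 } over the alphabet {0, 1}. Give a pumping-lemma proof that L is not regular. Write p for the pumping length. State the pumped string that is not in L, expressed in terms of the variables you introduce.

Assume L is regular. Let p be the pumping length given by the pumping lemma.
Choose w = 0^p 1^{p+p!-1}. Since p ≠ (p+p!-1)+1 = p+p!, w ∈ L; and |w| ≥ p.
The pumping lemma gives a decomposition w = xyz where |xy| ≤ p and y is nonempty.
The first p characters of w are 0's, so xy (and hence y) consists only of 0's. Write y = 0^k, 1 ≤ k ≤ p.
Since 1 ≤ k ≤ p, k divides p!; set t = 1 + p!/k. Then xy^t z has p + (p!/k)·k = p + p! copies of 0. Now the 0-count is p+p! and (1-count)+1 = (p+p!-1)+1 = p+p!, so i ≠ j+1 fails. So xy^t z = 0^{p+p!} 1^{p+p!-1} ∉ L.
This contradicts the pumping lemma, so L is not regular.

0^{p+p!} 1^{p+p!-1}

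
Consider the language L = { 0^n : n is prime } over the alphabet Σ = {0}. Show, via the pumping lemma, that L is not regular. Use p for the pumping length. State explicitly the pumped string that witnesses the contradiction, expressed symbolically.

Assume L is regular; let p be its pumping constant.
Let q be a prime with q ≥ p+2 (infinitely many primes exist), and take w = 0^q ∈ L with |w| = q ≥ p.
Write w = xyz as guaranteed by the lemma, with |xy| ≤ p and |y| > 0.
Then y = 0^k for some k with 1 ≤ k ≤ p.
Since 1 ≤ k ≤ p, |xz| = q-k. Pump with i = q+1: |xy^{q+1}z| = (q-k)+(q+1)k = q+qk = q(1+k), which is composite (both factors ≥ 2). So xy^{q+1}z = 0^{q(1+k)} ∉ L.
This contradicts the pumping lemma, so L is not regular.

0^{q(1+k)}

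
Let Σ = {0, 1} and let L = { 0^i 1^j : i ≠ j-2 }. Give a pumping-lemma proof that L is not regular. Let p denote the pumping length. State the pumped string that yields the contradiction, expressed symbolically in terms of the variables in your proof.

0^{p+p!} 1^{p+p!+2}

Assume L is regular; let p be its pumping constant.
Choose w = 0^p 1^{p+p!+2}. Since p ≠ (p+p!+2)-2 = p+p!, w ∈ L; and |w| ≥ p.
Write w = xyz as guaranteed by the lemma, with |xy| ≤ p and |y| ≥ 1.
Because |xy| ≤ p and w begins with p copies of 0, we have y = 0^k with 1 ≤ k ≤ p.
Since 1 ≤ k ≤ p, k divides p!; set t = 1 + p!/k. Then xy^t z has p + (p!/k)·k = p + p! copies of 0. Now the 0-count is p+p! and (1-count)-2 = (p+p!+2)-2 = p+p!, so i ≠ j-2 fails. So xy^t z = 0^{p+p!} 1^{p+p!+2} ∉ L.
This is a contradiction; hence L is not regular.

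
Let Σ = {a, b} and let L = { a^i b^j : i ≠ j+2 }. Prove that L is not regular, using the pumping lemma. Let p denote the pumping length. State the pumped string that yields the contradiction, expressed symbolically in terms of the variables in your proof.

Assume L is regular; let p be its pumping constant.
Choose w = a^p b^{p+p!-2}. Since p ≠ (p+p!-2)+2 = p+p!, w ∈ L; and |w| ≥ p.
Write w = xyz as guaranteed by the lemma, with |xy| ≤ p and y is nonempty.
Because |xy| ≤ p and w begins with p copies of a, we have y = a^k with 1 ≤ k ≤ p.
Since 1 ≤ k ≤ p, k divides p!; set t = 1 + p!/k. Then xy^t z has p + (p!/k)·k = p + p! copies of a. Now the a-count is p+p! and (b-count)+2 = (p+p!-2)+2 = p+p!, so i ≠ j+2 fails. So xy^t z = a^{p+p!} b^{p+p!-2} ∉ L.
Contradiction. Therefore L is not regular.

a^{p+p!} b^{p+p!-2}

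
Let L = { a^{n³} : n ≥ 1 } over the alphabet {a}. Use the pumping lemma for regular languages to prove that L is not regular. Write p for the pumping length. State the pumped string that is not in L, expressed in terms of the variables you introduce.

a^{p³+k}

Suppose for contradiction that L is regular, and let p be the pumping length.
Take w = a^{p³} ∈ L with |w| = p³ ≥ p.
By the pumping lemma, w = xyz with |xy| ≤ p and y is nonempty.
Then y = a^k for some k with 1 ≤ k ≤ p.
Pump with i = 2: xy^2z = a^{p³+k}. Since 1 ≤ k ≤ p, p³ < p³+k ≤ p³+p < p³+3p²+3p+1 = (p+1)³, so p³+k is not a perfect cube. So xy^2z ∉ L.
This is a contradiction; hence L is not regular.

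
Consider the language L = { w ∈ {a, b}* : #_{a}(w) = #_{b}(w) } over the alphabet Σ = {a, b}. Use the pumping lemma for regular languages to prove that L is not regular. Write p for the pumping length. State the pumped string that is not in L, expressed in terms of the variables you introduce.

Suppose for contradiction that L is regular, and let p be the pumping length.
Choose w = a^p b^p ∈ L with |w| = 2p ≥ p.
Write w = xyz as guaranteed by the lemma, with |xy| ≤ p and |y| > 0.
Because |xy| ≤ p and w begins with p copies of a, we have y = a^k with 1 ≤ k ≤ p.
Pump with i = 2: xy^2z = a^{p+k} b^p has p+k occurrences of a but only p of b. Since k ≥ 1 the counts differ, so xy^2z ∉ L.
This contradicts the pumping lemma, so L is not regular.

a^{p+k} b^p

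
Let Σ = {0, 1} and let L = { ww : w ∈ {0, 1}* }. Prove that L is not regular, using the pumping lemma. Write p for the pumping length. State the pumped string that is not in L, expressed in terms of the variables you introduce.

0^{p+k} 1^p 0^p 1^p

Toward a contradiction, assume L is regular with pumping length p.
Take w = 0^p 1^p 0^p 1^p = uu where u = 0^p1^p; then w ∈ L and |w| = 4p ≥ p.
Write w = xyz as guaranteed by the lemma, with |xy| ≤ p and |y| ≥ 1.
Since the first p symbols of w are all 0's and |xy| ≤ p, y lies entirely in the leading 0-block: y = 0^k for some k with 1 ≤ k ≤ p.
Pump with i = 2: xy^2z = 0^{p+k} 1^p 0^p 1^p, of length 4p+k. Suppose this equals vv. The string starts with 0 and ends with 1, so v does too; thus the boundary between the two copies of v is a 1→0 transition. There is exactly one such transition, at position 2p+k, so |v| = 2p+k and |vv| = 4p+2k ≠ 4p+k since k ≥ 1. So xy^2z ∉ L.
Contradiction. Therefore L is not regular.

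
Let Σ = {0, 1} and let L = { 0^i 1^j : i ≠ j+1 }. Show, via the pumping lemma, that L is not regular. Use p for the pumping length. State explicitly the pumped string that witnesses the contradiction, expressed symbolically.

0^{p+p!} 1^{p+p!-1}

Assume L is regular; let p be its pumping constant.
Choose w = 0^p 1^{p+p!-1}. Since p ≠ (p+p!-1)+1 = p+p!, w ∈ L; and |w| ≥ p.
Write w = xyz as guaranteed by the lemma, with |xy| ≤ p and y is nonempty.
Because |xy| ≤ p and w begins with p copies of 0, we have y = 0^k with 1 ≤ k ≤ p.
Since 1 ≤ k ≤ p, k divides p!; set t = 1 + p!/k. Then xy^t z has p + (p!/k)·k = p + p! copies of 0. Now the 0-count is p+p! and (1-count)+1 = (p+p!-1)+1 = p+p!, so i ≠ j+1 fails. So xy^t z = 0^{p+p!} 1^{p+p!-1} ∉ L.
This is a contradiction; hence L is not regular.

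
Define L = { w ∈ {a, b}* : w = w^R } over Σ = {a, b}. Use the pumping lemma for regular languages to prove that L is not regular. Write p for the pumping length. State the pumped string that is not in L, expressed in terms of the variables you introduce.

a^{p+k} b a^p

Assume L is regular. Let p be the pumping length given by the pumping lemma.
Take w = a^p b a^p, a palindrome of length 2p+1 ≥ p.
By the pumping lemma, w = xyz with |xy| ≤ p and |y| ≥ 1.
Since the first p symbols of w are all a's and |xy| ≤ p, y lies entirely in the leading a-block: y = a^k for some k with 1 ≤ k ≤ p.
Pump with i = 2: xy^2z = a^{p+k} b a^p. Its reverse is a^p b a^{p+k}, which differs from xy^2z since k ≥ 1. So xy^2z is not a palindrome and xy^2z ∉ L.
This contradicts the pumping lemma, so L is not regular.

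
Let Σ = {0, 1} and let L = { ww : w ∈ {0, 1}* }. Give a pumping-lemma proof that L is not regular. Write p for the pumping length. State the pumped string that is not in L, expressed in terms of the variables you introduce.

Assume L is regular. Let p be the pumping length given by the pumping lemma.
Take w = 0^p 1^p 0^p 1^p = uu where u = 0^p1^p; then w ∈ L and |w| = 4p ≥ p.
Write w = xyz as guaranteed by the lemma, with |xy| ≤ p and y is nonempty.
The first p characters of w are 0's, so xy (and hence y) consists only of 0's. Write y = 0^k, 1 ≤ k ≤ p.
Pump with i = 2: xy^2z = 0^{p+k} 1^p 0^p 1^p, of length 4p+k. Suppose this equals vv. The string starts with 0 and ends with 1, so v does too; thus the boundary between the two copies of v is a 1→0 transition. There is exactly one such transition, at position 2p+k, so |v| = 2p+k and |vv| = 4p+2k ≠ 4p+k since k ≥ 1. So xy^2z ∉ L.
This contradicts the pumping lemma, so L is not regular.

0^{p+k} 1^p 0^p 1^p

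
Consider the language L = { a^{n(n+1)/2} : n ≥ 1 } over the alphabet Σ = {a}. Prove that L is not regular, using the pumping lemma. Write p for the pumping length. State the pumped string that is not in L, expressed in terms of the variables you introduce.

Suppose for contradiction that L is regular, and let p be the pumping length.
Take w = a^{p(p+1)/2} ∈ L with |w| = p(p+1)/2 ≥ p.
The pumping lemma gives a decomposition w = xyz where |xy| ≤ p and |y| ≥ 1.
Then y = a^k for some k with 1 ≤ k ≤ p.
Pump with i = 2: xy^2z = a^{p(p+1)/2+k}. Since 1 ≤ k ≤ p, p(p+1)/2 < p(p+1)/2+k ≤ p(p+1)/2+p < (p+1)(p+2)/2, so p(p+1)/2+k is strictly between consecutive triangular numbers. So xy^2z ∉ L.
This is a contradiction; hence L is not regular.

a^{p(p+1)/2+k}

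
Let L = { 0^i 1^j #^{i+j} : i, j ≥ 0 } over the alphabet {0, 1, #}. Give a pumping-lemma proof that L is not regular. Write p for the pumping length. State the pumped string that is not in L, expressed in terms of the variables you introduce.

Assume L is regular; let p be its pumping constant.
Take w = 0^p 1^p #^{2p} ∈ L (with i=j=p, i+j=2p), |w| = 4p ≥ p.
Write w = xyz as guaranteed by the lemma, with |xy| ≤ p and y is nonempty.
The first p characters of w are 0's, so xy (and hence y) consists only of 0's. Write y = 0^k, 1 ≤ k ≤ p.
Consider xy^2z = 0^{p+k} 1^p #^{2p}. Now the 0- and 1-counts sum to 2p+k, but the #-count is 2p ≠ 2p+k. So xy^2z ∉ L.
This is a contradiction; hence L is not regular.

0^{p+k} 1^p #^{2p}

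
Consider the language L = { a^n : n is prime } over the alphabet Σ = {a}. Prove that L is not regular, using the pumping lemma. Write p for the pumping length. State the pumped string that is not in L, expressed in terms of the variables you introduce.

a^{q(1+k)}

Toward a contradiction, assume L is regular with pumping length p.
Let q be a prime with q ≥ p+2 (infinitely many primes exist), and take w = a^q ∈ L with |w| = q ≥ p.
Write w = xyz as guaranteed by the lemma, with |xy| ≤ p and y is nonempty.
Then y = a^k for some k with 1 ≤ k ≤ p.
Since 1 ≤ k ≤ p, |xz| = q-k. Pump with i = q+1: |xy^{q+1}z| = (q-k)+(q+1)k = q+qk = q(1+k), which is composite (both factors ≥ 2). So xy^{q+1}z = a^{q(1+k)} ∉ L.
Contradiction. Therefore L is not regular.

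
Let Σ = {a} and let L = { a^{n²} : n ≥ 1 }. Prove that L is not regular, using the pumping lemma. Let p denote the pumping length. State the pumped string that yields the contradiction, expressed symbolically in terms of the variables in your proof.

Toward a contradiction, assume L is regular with pumping length p.
Take w = a^{p²} ∈ L with |w| = p² ≥ p.
Write w = xyz as guaranteed by the lemma, with |xy| ≤ p and |y| ≥ 1.
Then y = a^k for some k with 1 ≤ k ≤ p.
Pump with i = 2: xy^2z = a^{p²+k}. Since 1 ≤ k ≤ p, p² < p²+k ≤ p²+p < (p+1)², so p²+k lies strictly between consecutive squares and is not a perfect square. So xy^2z ∉ L.
This contradicts the pumping lemma, so L is not regular.

a^{p²+k}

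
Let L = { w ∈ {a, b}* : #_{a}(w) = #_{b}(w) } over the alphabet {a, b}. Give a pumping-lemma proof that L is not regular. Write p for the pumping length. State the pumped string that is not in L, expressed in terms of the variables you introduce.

a^{p+k} b^p

Toward a contradiction, assume L is regular with pumping length p.
Choose w = a^p b^p ∈ L with |w| = 2p ≥ p.
By the pumping lemma, w = xyz with |xy| ≤ p and y is nonempty.
The first p characters of w are a's, so xy (and hence y) consists only of a's. Write y = a^k, 1 ≤ k ≤ p.
Pump with i = 2: xy^2z = a^{p+k} b^p has p+k occurrences of a but only p of b. Since k ≥ 1 the counts differ, so xy^2z ∉ L.
This contradicts the pumping lemma, so L is not regular.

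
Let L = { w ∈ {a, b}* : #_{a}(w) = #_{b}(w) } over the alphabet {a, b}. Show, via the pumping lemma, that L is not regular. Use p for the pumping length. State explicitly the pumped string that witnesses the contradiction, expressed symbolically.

a^{p+k} b^p

Toward a contradiction, assume L is regular with pumping length p.
Choose w = a^p b^p ∈ L with |w| = 2p ≥ p.
By the pumping lemma, w = xyz with |xy| ≤ p and |y| ≥ 1.
Since the first p symbols of w are all a's and |xy| ≤ p, y lies entirely in the leading a-block: y = a^k for some k with 1 ≤ k ≤ p.
Pump with i = 2: xy^2z = a^{p+k} b^p has p+k occurrences of a but only p of b. Since k ≥ 1 the counts differ, so xy^2z ∉ L.
This is a contradiction; hence L is not regular.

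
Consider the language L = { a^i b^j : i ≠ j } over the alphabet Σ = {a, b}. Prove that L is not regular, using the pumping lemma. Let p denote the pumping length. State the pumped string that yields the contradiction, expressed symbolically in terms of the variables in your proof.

a^{p+p!} b^{p+p!}

Assume L is regular; let p be its pumping constant.
Choose w = a^p b^{p+p!}. Since p ≠ p+p!, w ∈ L; and |w| ≥ p.
The pumping lemma gives a decomposition w = xyz where |xy| ≤ p and |y| > 0.
Because |xy| ≤ p and w begins with p copies of a, we have y = a^k with 1 ≤ k ≤ p.
Since 1 ≤ k ≤ p, k divides p!; set t = 1 + p!/k. Then xy^t z has p + (p!/k)·k = p + p! copies of a. Now the a-count equals the b-count, so i ≠ j fails. So xy^t z = a^{p+p!} b^{p+p!} ∉ L.
This is a contradiction; hence L is not regular.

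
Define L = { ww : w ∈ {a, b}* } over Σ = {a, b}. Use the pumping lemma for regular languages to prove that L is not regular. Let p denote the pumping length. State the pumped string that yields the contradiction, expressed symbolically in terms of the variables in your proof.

a^{p+k} b^p a^p b^p

Suppose for contradiction that L is regular, and let p be the pumping length.
Take w = a^p b^p a^p b^p = uu where u = a^pb^p; then w ∈ L and |w| = 4p ≥ p.
Write w = xyz as guaranteed by the lemma, with |xy| ≤ p and y is nonempty.
Since the first p symbols of w are all a's and |xy| ≤ p, y lies entirely in the leading a-block: y = a^k for some k with 1 ≤ k ≤ p.
Pump with i = 2: xy^2z = a^{p+k} b^p a^p b^p, of length 4p+k. Suppose this equals vv. The string starts with a and ends with b, so v does too; thus the boundary between the two copies of v is a b→a transition. There is exactly one such transition, at position 2p+k, so |v| = 2p+k and |vv| = 4p+2k ≠ 4p+k since k ≥ 1. So xy^2z ∉ L.
Contradiction. Therefore L is not regular.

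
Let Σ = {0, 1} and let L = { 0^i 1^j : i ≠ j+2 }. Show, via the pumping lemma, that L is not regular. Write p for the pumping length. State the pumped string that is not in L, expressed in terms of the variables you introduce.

Suppose for contradiction that L is regular, and let p be the pumping length.
Choose w = 0^p 1^{p+p!-2}. Since p ≠ (p+p!-2)+2 = p+p!, w ∈ L; and |w| ≥ p.
Write w = xyz as guaranteed by the lemma, with |xy| ≤ p and |y| > 0.
The first p characters of w are 0's, so xy (and hence y) consists only of 0's. Write y = 0^k, 1 ≤ k ≤ p.
Since 1 ≤ k ≤ p, k divides p!; set t = 1 + p!/k. Then xy^t z has p + (p!/k)·k = p + p! copies of 0. Now the 0-count is p+p! and (1-count)+2 = (p+p!-2)+2 = p+p!, so i ≠ j+2 fails. So xy^t z = 0^{p+p!} 1^{p+p!-2} ∉ L.
This contradicts the pumping lemma, so L is not regular.

0^{p+p!} 1^{p+p!-2}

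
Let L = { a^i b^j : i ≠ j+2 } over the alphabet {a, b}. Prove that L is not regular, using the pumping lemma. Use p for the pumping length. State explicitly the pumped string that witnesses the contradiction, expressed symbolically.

a^{p+p!} b^{p+p!-2}

Assume L is regular; let p be its pumping constant.
Choose w = a^p b^{p+p!-2}. Since p ≠ (p+p!-2)+2 = p+p!, w ∈ L; and |w| ≥ p.
The pumping lemma gives a decomposition w = xyz where |xy| ≤ p and y is nonempty.
Because |xy| ≤ p and w begins with p copies of a, we have y = a^k with 1 ≤ k ≤ p.
Since 1 ≤ k ≤ p, k divides p!; set t = 1 + p!/k. Then xy^t z has p + (p!/k)·k = p + p! copies of a. Now the a-count is p+p! and (b-count)+2 = (p+p!-2)+2 = p+p!, so i ≠ j+2 fails. So xy^t z = a^{p+p!} b^{p+p!-2} ∉ L.
This is a contradiction; hence L is not regular.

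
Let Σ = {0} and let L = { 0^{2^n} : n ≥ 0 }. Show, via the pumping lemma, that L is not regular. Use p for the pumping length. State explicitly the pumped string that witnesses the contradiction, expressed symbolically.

Assume L is regular; let p be its pumping constant.
Take w = 0^{2^p} ∈ L with |w| = 2^p ≥ p.
Write w = xyz as guaranteed by the lemma, with |xy| ≤ p and |y| ≥ 1.
Then y = 0^k for some k with 1 ≤ k ≤ p.
Pump with i = 2: xy^2z = 0^{2^p+k}. Since 1 ≤ k ≤ p < 2^p, we have 2^p < 2^p+k < 2^{p+1}, so 2^p+k is not a power of 2. So xy^2z ∉ L.
This contradicts the pumping lemma, so L is not regular.

0^{2^p+k}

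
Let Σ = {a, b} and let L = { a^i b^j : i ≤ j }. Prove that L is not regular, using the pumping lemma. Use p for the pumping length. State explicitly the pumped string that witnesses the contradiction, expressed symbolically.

a^{p+k} b^p

Toward a contradiction, assume L is regular with pumping length p.
Choose w = a^p b^p ∈ L, with |w| = 2p ≥ p.
By the pumping lemma, w = xyz with |xy| ≤ p and |y| > 0.
The first p characters of w are a's, so xy (and hence y) consists only of a's. Write y = a^k, 1 ≤ k ≤ p.
Consider xy^2z = a^{p+k} b^p. Since k ≥ 1, the a-count p+k exceeds the b-count p, so i ≤ j fails; thus xy^2z ∉ L.
This contradicts the pumping lemma, so L is not regular.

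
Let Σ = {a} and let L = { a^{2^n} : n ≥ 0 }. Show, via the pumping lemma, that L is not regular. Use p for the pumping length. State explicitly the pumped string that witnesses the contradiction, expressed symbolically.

Suppose for contradiction that L is regular, and let p be the pumping length.
Take w = a^{2^p} ∈ L with |w| = 2^p ≥ p.
The pumping lemma gives a decomposition w = xyz where |xy| ≤ p and |y| > 0.
Then y = a^k for some k with 1 ≤ k ≤ p.
Pump with i = 2: xy^2z = a^{2^p+k}. Since 1 ≤ k ≤ p < 2^p, we have 2^p < 2^p+k < 2^{p+1}, so 2^p+k is not a power of 2. So xy^2z ∉ L.
This is a contradiction; hence L is not regular.

a^{2^p+k}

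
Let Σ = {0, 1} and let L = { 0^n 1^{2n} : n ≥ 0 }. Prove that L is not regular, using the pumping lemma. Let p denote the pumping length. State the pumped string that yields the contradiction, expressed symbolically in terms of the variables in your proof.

Toward a contradiction, assume L is regular with pumping length p.
Let w = 0^p 1^{2p} ∈ L; note |w| = 3p ≥ p.
Write w = xyz as guaranteed by the lemma, with |xy| ≤ p and y is nonempty.
The first p characters of w are 0's, so xy (and hence y) consists only of 0's. Write y = 0^k, 1 ≤ k ≤ p.
Pump with i = 2: xy^2z = 0^{p+k} 1^{2p}. For this to lie in L we would need 2p = 2(p+k), which forces k = 0. But k ≥ 1, so xy^2z ∉ L.
This contradicts the pumping lemma, so L is not regular.

0^{p+k} 1^{2p}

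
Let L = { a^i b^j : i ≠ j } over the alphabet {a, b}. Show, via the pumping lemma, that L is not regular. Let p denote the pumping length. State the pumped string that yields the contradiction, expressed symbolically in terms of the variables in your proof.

a^{p+p!} b^{p+p!}

Toward a contradiction, assume L is regular with pumping length p.
Choose w = a^p b^{p+p!}. Since p ≠ p+p!, w ∈ L; and |w| ≥ p.
The pumping lemma gives a decomposition w = xyz where |xy| ≤ p and |y| > 0.
Because |xy| ≤ p and w begins with p copies of a, we have y = a^k with 1 ≤ k ≤ p.
Since 1 ≤ k ≤ p, k divides p!; set t = 1 + p!/k. Then xy^t z has p + (p!/k)·k = p + p! copies of a. Now the a-count equals the b-count, so i ≠ j fails. So xy^t z = a^{p+p!} b^{p+p!} ∉ L.
Contradiction. Therefore L is not regular.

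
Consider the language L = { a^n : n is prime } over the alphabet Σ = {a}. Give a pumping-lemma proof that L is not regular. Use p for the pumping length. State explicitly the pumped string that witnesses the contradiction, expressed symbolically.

a^{q(1+k)}

Suppose for contradiction that L is regular, and let p be the pumping length.
Let q be a prime with q ≥ p+2 (infinitely many primes exist), and take w = a^q ∈ L with |w| = q ≥ p.
The pumping lemma gives a decomposition w = xyz where |xy| ≤ p and y is nonempty.
Then y = a^k for some k with 1 ≤ k ≤ p.
Since 1 ≤ k ≤ p, |xz| = q-k. Pump with i = q+1: |xy^{q+1}z| = (q-k)+(q+1)k = q+qk = q(1+k), which is composite (both factors ≥ 2). So xy^{q+1}z = a^{q(1+k)} ∉ L.
Contradiction. Therefore L is not regular.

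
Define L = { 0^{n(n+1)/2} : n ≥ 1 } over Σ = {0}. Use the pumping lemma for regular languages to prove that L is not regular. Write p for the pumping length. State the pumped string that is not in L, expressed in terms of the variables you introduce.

Toward a contradiction, assume L is regular with pumping length p.
Take w = 0^{p(p+1)/2} ∈ L with |w| = p(p+1)/2 ≥ p.
The pumping lemma gives a decomposition w = xyz where |xy| ≤ p and |y| > 0.
Then y = 0^k for some k with 1 ≤ k ≤ p.
Pump with i = 2: xy^2z = 0^{p(p+1)/2+k}. Since 1 ≤ k ≤ p, p(p+1)/2 < p(p+1)/2+k ≤ p(p+1)/2+p < (p+1)(p+2)/2, so p(p+1)/2+k is strictly between consecutive triangular numbers. So xy^2z ∉ L.
This contradicts the pumping lemma, so L is not regular.

0^{p(p+1)/2+k}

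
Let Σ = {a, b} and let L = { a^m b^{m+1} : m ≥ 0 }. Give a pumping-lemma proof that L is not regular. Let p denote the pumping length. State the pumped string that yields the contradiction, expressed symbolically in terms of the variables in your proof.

a^{p+k} b^{p+1}

Assume L is regular. Let p be the pumping length given by the pumping lemma.
Let w = a^p b^{p+1} ∈ L; note |w| = 2p+1 ≥ p.
Write w = xyz as guaranteed by the lemma, with |xy| ≤ p and y is nonempty.
Because |xy| ≤ p and w begins with p copies of a, we have y = a^k with 1 ≤ k ≤ p.
Pump with i = 2: xy^2z = a^{p+k} b^{p+1}. For this to lie in L we would need p+1 = (p+k)+1, which forces k = 0. But k ≥ 1, so xy^2z ∉ L.
Contradiction. Therefore L is not regular.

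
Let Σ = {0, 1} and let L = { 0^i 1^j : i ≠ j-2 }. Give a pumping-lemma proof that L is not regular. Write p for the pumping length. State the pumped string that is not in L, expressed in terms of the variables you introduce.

Toward a contradiction, assume L is regular with pumping length p.
Choose w = 0^p 1^{p+p!+2}. Since p ≠ (p+p!+2)-2 = p+p!, w ∈ L; and |w| ≥ p.
By the pumping lemma, w = xyz with |xy| ≤ p and |y| ≥ 1.
Because |xy| ≤ p and w begins with p copies of 0, we have y = 0^k with 1 ≤ k ≤ p.
Since 1 ≤ k ≤ p, k divides p!; set t = 1 + p!/k. Then xy^t z has p + (p!/k)·k = p + p! copies of 0. Now the 0-count is p+p! and (1-count)-2 = (p+p!+2)-2 = p+p!, so i ≠ j-2 fails. So xy^t z = 0^{p+p!} 1^{p+p!+2} ∉ L.
This is a contradiction; hence L is not regular.

0^{p+p!} 1^{p+p!+2}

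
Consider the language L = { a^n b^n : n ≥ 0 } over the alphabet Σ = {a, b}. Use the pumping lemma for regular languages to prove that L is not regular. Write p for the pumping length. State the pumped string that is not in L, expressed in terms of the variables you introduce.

a^{p+k} b^p

Assume L is regular; let p be its pumping constant.
Take w = a^p b^p. Then w ∈ L and |w| = 2p ≥ p.
The pumping lemma gives a decomposition w = xyz where |xy| ≤ p and |y| > 0.
The first p characters of w are a's, so xy (and hence y) consists only of a's. Write y = a^k, 1 ≤ k ≤ p.
Pump with i = 2: xy^2z = a^{p+k} b^p. For this to lie in L we would need p = p+k, which forces k = 0. But k ≥ 1, so xy^2z ∉ L.
Contradiction. Therefore L is not regular.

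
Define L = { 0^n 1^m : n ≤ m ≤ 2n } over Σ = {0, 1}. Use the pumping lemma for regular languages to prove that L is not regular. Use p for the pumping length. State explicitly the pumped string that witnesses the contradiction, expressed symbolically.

0^{p+k} 1^p

Suppose for contradiction that L is regular, and let p be the pumping length.
Take w = 0^p 1^p ∈ L (since p ≤ p ≤ 2p), with |w| = 2p ≥ p.
The pumping lemma gives a decomposition w = xyz where |xy| ≤ p and |y| ≥ 1.
Because |xy| ≤ p and w begins with p copies of 0, we have y = 0^k with 1 ≤ k ≤ p.
Pump with i = 2: xy^2z = 0^{p+k} 1^p. Now n = p+k > p = m, so the condition n ≤ m fails. Thus xy^2z ∉ L.
This is a contradiction; hence L is not regular.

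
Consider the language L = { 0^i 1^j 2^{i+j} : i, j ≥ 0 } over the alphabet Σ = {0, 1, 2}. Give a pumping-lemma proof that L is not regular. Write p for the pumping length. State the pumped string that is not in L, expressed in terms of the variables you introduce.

Assume L is regular; let p be its pumping constant.
Take w = 0^p 1^p 2^{2p} ∈ L (with i=j=p, i+j=2p), |w| = 4p ≥ p.
The pumping lemma gives a decomposition w = xyz where |xy| ≤ p and |y| ≥ 1.
Because |xy| ≤ p and w begins with p copies of 0, we have y = 0^k with 1 ≤ k ≤ p.
Consider xy^2z = 0^{p+k} 1^p 2^{2p}. Now the 0- and 1-counts sum to 2p+k, but the 2-count is 2p ≠ 2p+k. So xy^2z ∉ L.
This contradicts the pumping lemma, so L is not regular.

0^{p+k} 1^p 2^{2p}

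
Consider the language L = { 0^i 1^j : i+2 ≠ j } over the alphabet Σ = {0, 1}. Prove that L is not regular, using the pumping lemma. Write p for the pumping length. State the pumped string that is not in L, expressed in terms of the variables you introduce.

Assume L is regular; let p be its pumping constant.
Choose w = 0^p 1^{p+p!+2}. Since p ≠ (p+p!+2)-2 = p+p!, w ∈ L; and |w| ≥ p.
The pumping lemma gives a decomposition w = xyz where |xy| ≤ p and |y| ≥ 1.
The first p characters of w are 0's, so xy (and hence y) consists only of 0's. Write y = 0^k, 1 ≤ k ≤ p.
Since 1 ≤ k ≤ p, k divides p!; set t = 1 + p!/k. Then xy^t z has p + (p!/k)·k = p + p! copies of 0. Now the 0-count is p+p! and (1-count)-2 = (p+p!+2)-2 = p+p!, so i+2 ≠ j fails. So xy^t z = 0^{p+p!} 1^{p+p!+2} ∉ L.
This is a contradiction; hence L is not regular.

0^{p+p!} 1^{p+p!+2}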